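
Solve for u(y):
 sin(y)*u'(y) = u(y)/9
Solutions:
 u(y) = C1*(cos(y) - 1)^(1/18)/(cos(y) + 1)^(1/18)


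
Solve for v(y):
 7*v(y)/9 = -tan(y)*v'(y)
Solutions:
 v(y) = C1/sin(y)^(7/9)


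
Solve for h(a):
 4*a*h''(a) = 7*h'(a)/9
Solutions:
 h(a) = C1 + C2*a^(43/36)


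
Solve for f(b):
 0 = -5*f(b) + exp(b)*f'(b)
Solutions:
 f(b) = C1*exp(-5*exp(-b))


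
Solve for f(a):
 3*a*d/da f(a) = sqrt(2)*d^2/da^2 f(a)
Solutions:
 f(a) = C1 + C2*erfi(2^(1/4)*sqrt(3)*a/2)


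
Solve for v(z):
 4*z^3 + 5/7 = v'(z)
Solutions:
 v(z) = C1 + z^4 + 5*z/7


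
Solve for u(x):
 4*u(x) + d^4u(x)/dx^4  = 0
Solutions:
 u(x) = (C1*sin(x) + C2*cos(x))*exp(-x) + (C3*sin(x) + C4*cos(x))*exp(x)


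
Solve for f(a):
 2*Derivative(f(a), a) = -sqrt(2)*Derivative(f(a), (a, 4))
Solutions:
 f(a) = C1 + C4*exp(-2^(1/6)*a) + (C2*sin(2^(1/6)*sqrt(3)*a/2) + C3*cos(2^(1/6)*sqrt(3)*a/2))*exp(2^(1/6)*a/2)


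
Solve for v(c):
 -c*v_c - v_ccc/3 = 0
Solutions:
 v(c) = C1 + Integral(C2*airyai(-3^(1/3)*c) + C3*airybi(-3^(1/3)*c), c)


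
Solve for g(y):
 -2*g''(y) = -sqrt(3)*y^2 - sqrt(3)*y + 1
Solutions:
 g(y) = C1 + C2*y + sqrt(3)*y^4/24 + sqrt(3)*y^3/12 - y^2/4


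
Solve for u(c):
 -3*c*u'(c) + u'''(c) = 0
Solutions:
 u(c) = C1 + Integral(C2*airyai(3^(1/3)*c) + C3*airybi(3^(1/3)*c), c)


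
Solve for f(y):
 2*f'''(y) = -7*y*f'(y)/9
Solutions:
 f(y) = C1 + Integral(C2*airyai(-84^(1/3)*y/6) + C3*airybi(-84^(1/3)*y/6), y)


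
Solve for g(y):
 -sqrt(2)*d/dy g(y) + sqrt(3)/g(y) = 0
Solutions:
 g(y) = -sqrt(C1 + sqrt(6)*y)
 g(y) = sqrt(C1 + sqrt(6)*y)


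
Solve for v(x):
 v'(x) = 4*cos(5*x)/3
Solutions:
 v(x) = C1 + 4*sin(5*x)/15


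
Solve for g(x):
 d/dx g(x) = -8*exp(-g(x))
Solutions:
 g(x) = log(C1 - 8*x)


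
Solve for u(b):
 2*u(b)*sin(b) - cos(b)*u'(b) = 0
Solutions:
 u(b) = C1/cos(b)^2


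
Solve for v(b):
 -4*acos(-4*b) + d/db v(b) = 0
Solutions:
 v(b) = C1 + 4*b*acos(-4*b) + sqrt(1 - 16*b^2)


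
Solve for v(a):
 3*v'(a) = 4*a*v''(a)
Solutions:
 v(a) = C1 + C2*a^(7/4)


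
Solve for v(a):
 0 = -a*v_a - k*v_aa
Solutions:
 v(a) = C1 + C2*sqrt(k)*erf(sqrt(2)*a*sqrt(1/k)/2)


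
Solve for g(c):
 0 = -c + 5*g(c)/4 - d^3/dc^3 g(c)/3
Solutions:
 g(c) = C3*exp(30^(1/3)*c/2) + 4*c/5 + (C1*sin(10^(1/3)*3^(5/6)*c/4) + C2*cos(10^(1/3)*3^(5/6)*c/4))*exp(-30^(1/3)*c/4)


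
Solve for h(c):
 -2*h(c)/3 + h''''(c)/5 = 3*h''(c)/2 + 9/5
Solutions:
 h(c) = C1*exp(-sqrt(3)*c*sqrt(45 + sqrt(2505))/6) + C2*exp(sqrt(3)*c*sqrt(45 + sqrt(2505))/6) + C3*sin(sqrt(3)*c*sqrt(-45 + sqrt(2505))/6) + C4*cos(sqrt(3)*c*sqrt(-45 + sqrt(2505))/6) - 27/10


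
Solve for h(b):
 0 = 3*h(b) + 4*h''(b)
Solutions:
 h(b) = C1*sin(sqrt(3)*b/2) + C2*cos(sqrt(3)*b/2)


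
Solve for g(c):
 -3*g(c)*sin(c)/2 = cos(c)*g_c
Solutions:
 g(c) = C1*cos(c)^(3/2)


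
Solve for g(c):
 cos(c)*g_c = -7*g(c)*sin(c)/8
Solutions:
 g(c) = C1*cos(c)^(7/8)


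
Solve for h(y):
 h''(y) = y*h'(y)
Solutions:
 h(y) = C1 + C2*erfi(sqrt(2)*y/2)


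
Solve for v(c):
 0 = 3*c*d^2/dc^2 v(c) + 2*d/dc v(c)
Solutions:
 v(c) = C1 + C2*c^(1/3)


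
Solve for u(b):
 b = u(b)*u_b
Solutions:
 u(b) = -sqrt(C1 + b^2)
 u(b) = sqrt(C1 + b^2)


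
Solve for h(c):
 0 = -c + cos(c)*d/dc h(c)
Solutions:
 h(c) = C1 + Integral(c/cos(c), c)


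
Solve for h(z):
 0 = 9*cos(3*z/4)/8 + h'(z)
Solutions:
 h(z) = C1 - 3*sin(3*z/4)/2


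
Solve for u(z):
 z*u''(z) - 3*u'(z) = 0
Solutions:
 u(z) = C1 + C2*z^4


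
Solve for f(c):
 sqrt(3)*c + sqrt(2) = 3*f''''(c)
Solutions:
 f(c) = C1 + C2*c + C3*c^2 + C4*c^3 + sqrt(3)*c^5/360 + sqrt(2)*c^4/72


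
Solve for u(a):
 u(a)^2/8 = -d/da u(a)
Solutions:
 u(a) = 8/(C1 + a)


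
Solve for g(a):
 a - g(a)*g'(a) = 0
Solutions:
 g(a) = -sqrt(C1 + a^2)
 g(a) = sqrt(C1 + a^2)


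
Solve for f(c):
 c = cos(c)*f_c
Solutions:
 f(c) = C1 + Integral(c/cos(c), c)


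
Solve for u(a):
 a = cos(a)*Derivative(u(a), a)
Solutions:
 u(a) = C1 + Integral(a/cos(a), a)


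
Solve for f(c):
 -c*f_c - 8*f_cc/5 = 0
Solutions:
 f(c) = C1 + C2*erf(sqrt(5)*c/4)


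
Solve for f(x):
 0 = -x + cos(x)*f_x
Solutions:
 f(x) = C1 + Integral(x/cos(x), x)


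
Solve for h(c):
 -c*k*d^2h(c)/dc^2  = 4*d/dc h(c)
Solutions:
 h(c) = C1 + c^(((re(k) - 4)*re(k) + im(k)^2)/(re(k)^2 + im(k)^2))*(C2*sin(4*log(c)*Abs(im(k))/(re(k)^2 + im(k)^2)) + C3*cos(4*log(c)*im(k)/(re(k)^2 + im(k)^2)))


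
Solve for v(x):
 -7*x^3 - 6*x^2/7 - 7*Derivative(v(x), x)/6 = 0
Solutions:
 v(x) = C1 - 3*x^4/2 - 12*x^3/49


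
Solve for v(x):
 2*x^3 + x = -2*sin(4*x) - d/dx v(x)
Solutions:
 v(x) = C1 - x^4/2 - x^2/2 + cos(4*x)/2


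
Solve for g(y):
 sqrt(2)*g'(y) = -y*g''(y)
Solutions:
 g(y) = C1 + C2*y^(1 - sqrt(2))


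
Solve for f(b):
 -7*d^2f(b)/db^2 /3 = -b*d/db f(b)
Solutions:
 f(b) = C1 + C2*erfi(sqrt(42)*b/14)


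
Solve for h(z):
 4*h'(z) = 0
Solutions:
 h(z) = C1


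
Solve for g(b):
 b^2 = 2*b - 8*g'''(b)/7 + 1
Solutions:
 g(b) = C1 + C2*b + C3*b^2 - 7*b^5/480 + 7*b^4/96 + 7*b^3/48


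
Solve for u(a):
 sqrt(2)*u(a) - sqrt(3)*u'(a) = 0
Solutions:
 u(a) = C1*exp(sqrt(6)*a/3)


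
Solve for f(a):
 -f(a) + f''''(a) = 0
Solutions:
 f(a) = C1*exp(-a) + C2*exp(a) + C3*sin(a) + C4*cos(a)


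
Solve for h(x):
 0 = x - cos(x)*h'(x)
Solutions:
 h(x) = C1 + Integral(x/cos(x), x)


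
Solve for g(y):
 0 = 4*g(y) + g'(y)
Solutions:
 g(y) = C1*exp(-4*y)


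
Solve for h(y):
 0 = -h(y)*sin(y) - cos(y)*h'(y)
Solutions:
 h(y) = C1*cos(y)


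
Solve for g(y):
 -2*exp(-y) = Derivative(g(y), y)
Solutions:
 g(y) = C1 + 2*exp(-y)


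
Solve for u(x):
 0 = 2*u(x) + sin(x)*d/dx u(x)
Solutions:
 u(x) = C1*(cos(x) + 1)/(cos(x) - 1)


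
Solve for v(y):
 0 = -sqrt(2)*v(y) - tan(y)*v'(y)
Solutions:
 v(y) = C1/sin(y)^(sqrt(2))


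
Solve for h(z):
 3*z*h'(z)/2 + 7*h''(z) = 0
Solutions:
 h(z) = C1 + C2*erf(sqrt(21)*z/14)


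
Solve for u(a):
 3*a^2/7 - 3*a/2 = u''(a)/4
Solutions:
 u(a) = C1 + C2*a + a^4/7 - a^3


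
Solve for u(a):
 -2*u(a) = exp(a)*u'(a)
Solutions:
 u(a) = C1*exp(2*exp(-a))


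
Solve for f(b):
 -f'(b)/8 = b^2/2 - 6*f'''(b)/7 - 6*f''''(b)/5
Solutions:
 f(b) = C1 + C2*exp(-b*(40*10^(2/3)/(21*sqrt(10409) + 2287)^(1/3) + 10^(1/3)*(21*sqrt(10409) + 2287)^(1/3) + 40)/168)*sin(10^(1/3)*sqrt(3)*b*(-(21*sqrt(10409) + 2287)^(1/3) + 40*10^(1/3)/(21*sqrt(10409) + 2287)^(1/3))/168) + C3*exp(-b*(40*10^(2/3)/(21*sqrt(10409) + 2287)^(1/3) + 10^(1/3)*(21*sqrt(10409) + 2287)^(1/3) + 40)/168)*cos(10^(1/3)*sqrt(3)*b*(-(21*sqrt(10409) + 2287)^(1/3) + 40*10^(1/3)/(21*sqrt(10409) + 2287)^(1/3))/168) + C4*exp(b*(-20 + 40*10^(2/3)/(21*sqrt(10409) + 2287)^(1/3) + 10^(1/3)*(21*sqrt(10409) + 2287)^(1/3))/84) - 4*b^3/3 - 384*b/7


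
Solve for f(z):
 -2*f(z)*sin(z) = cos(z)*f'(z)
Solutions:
 f(z) = C1*cos(z)^2


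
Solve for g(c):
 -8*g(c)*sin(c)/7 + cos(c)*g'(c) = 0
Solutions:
 g(c) = C1/cos(c)^(8/7)


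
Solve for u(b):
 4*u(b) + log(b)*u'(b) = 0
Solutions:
 u(b) = C1*exp(-4*li(b))


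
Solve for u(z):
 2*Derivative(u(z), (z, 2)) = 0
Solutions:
 u(z) = C1 + C2*z


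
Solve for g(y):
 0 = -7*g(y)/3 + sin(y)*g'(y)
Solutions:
 g(y) = C1*(cos(y) - 1)^(7/6)/(cos(y) + 1)^(7/6)


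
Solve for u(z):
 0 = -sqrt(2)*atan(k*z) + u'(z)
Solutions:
 u(z) = C1 + sqrt(2)*Piecewise((z*atan(k*z) - log(k^2*z^2 + 1)/(2*k), Ne(k, 0)), (0, True))


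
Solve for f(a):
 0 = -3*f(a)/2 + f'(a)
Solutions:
 f(a) = C1*exp(3*a/2)


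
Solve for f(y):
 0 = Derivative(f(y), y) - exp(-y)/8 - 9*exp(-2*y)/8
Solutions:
 f(y) = C1 - exp(-y)/8 - 9*exp(-2*y)/16


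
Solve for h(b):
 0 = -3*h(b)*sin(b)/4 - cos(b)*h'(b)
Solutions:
 h(b) = C1*cos(b)^(3/4)


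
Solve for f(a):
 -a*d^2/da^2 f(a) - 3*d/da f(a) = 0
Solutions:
 f(a) = C1 + C2/a^2


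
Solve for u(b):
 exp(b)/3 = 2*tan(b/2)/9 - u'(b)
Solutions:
 u(b) = C1 - exp(b)/3 - 4*log(cos(b/2))/9


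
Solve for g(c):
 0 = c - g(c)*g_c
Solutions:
 g(c) = -sqrt(C1 + c^2)
 g(c) = sqrt(C1 + c^2)


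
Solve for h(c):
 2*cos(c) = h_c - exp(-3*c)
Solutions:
 h(c) = C1 + 2*sin(c) - exp(-3*c)/3


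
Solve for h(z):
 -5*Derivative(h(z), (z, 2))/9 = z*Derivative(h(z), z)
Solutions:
 h(z) = C1 + C2*erf(3*sqrt(10)*z/10)


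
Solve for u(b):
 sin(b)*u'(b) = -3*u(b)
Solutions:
 u(b) = C1*(cos(b) + 1)^(3/2)/(cos(b) - 1)^(3/2)


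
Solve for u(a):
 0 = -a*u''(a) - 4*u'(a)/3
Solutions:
 u(a) = C1 + C2/a^(1/3)


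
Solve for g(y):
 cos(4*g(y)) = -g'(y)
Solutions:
 g(y) = -asin((C1 + exp(8*y))/(C1 - exp(8*y)))/4 + pi/4
 g(y) = asin((C1 + exp(8*y))/(C1 - exp(8*y)))/4


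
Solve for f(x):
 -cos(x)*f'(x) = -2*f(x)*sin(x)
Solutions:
 f(x) = C1/cos(x)^2


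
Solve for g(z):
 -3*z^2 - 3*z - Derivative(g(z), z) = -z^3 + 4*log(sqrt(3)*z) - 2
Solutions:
 g(z) = C1 + z^4/4 - z^3 - 3*z^2/2 - 4*z*log(z) - z*log(9) + 6*z


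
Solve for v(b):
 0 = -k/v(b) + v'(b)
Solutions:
 v(b) = -sqrt(C1 + 2*b*k)
 v(b) = sqrt(C1 + 2*b*k)


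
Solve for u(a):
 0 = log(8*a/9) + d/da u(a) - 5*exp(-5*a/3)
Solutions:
 u(a) = C1 - a*log(a) + a*(-3*log(2) + 1 + 2*log(3)) - 3*exp(-5*a/3)


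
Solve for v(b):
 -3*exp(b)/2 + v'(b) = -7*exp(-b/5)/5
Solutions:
 v(b) = C1 + 3*exp(b)/2 + 7*exp(-b/5)


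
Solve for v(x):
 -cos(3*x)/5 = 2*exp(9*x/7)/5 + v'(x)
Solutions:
 v(x) = C1 - 14*exp(9*x/7)/45 - sin(3*x)/15


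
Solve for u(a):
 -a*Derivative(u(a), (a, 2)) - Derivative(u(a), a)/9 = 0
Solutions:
 u(a) = C1 + C2*a^(8/9)


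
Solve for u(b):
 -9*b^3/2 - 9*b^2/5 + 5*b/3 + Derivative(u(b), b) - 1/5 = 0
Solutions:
 u(b) = C1 + 9*b^4/8 + 3*b^3/5 - 5*b^2/6 + b/5


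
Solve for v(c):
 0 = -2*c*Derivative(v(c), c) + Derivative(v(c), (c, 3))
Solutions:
 v(c) = C1 + Integral(C2*airyai(2^(1/3)*c) + C3*airybi(2^(1/3)*c), c)


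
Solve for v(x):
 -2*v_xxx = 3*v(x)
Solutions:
 v(x) = C3*exp(-2^(2/3)*3^(1/3)*x/2) + (C1*sin(2^(2/3)*3^(5/6)*x/4) + C2*cos(2^(2/3)*3^(5/6)*x/4))*exp(2^(2/3)*3^(1/3)*x/4)


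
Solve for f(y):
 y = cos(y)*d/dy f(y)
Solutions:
 f(y) = C1 + Integral(y/cos(y), y)


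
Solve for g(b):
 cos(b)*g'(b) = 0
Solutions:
 g(b) = C1


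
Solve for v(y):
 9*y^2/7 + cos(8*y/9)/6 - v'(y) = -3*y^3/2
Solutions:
 v(y) = C1 + 3*y^4/8 + 3*y^3/7 + 3*sin(8*y/9)/16


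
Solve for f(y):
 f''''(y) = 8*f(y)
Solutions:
 f(y) = C1*exp(-2^(3/4)*y) + C2*exp(2^(3/4)*y) + C3*sin(2^(3/4)*y) + C4*cos(2^(3/4)*y)


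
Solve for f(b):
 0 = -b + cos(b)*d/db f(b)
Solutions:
 f(b) = C1 + Integral(b/cos(b), b)


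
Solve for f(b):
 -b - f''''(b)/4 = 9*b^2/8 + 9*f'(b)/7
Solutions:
 f(b) = C1 + C4*exp(-42^(2/3)*b/7) - 7*b^3/24 - 7*b^2/18 + (C2*sin(3*14^(2/3)*3^(1/6)*b/14) + C3*cos(3*14^(2/3)*3^(1/6)*b/14))*exp(42^(2/3)*b/14)


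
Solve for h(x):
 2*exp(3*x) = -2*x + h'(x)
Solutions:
 h(x) = C1 + x^2 + 2*exp(3*x)/3


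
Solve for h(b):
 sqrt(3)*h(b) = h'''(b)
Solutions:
 h(b) = C3*exp(3^(1/6)*b) + (C1*sin(3^(2/3)*b/2) + C2*cos(3^(2/3)*b/2))*exp(-3^(1/6)*b/2)


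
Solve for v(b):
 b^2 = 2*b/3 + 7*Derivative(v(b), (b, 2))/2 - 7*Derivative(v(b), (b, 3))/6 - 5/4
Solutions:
 v(b) = C1 + C2*b + C3*exp(3*b) + b^4/42 + 5*b^2/28


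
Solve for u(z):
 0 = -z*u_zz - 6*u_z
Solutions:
 u(z) = C1 + C2/z^5


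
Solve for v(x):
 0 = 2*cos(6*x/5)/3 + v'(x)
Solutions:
 v(x) = C1 - 5*sin(6*x/5)/9


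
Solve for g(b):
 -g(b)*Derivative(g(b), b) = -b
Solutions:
 g(b) = -sqrt(C1 + b^2)
 g(b) = sqrt(C1 + b^2)


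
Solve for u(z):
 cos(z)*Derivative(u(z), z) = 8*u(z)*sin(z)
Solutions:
 u(z) = C1/cos(z)^8


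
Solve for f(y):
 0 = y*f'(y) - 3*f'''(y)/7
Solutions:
 f(y) = C1 + Integral(C2*airyai(3^(2/3)*7^(1/3)*y/3) + C3*airybi(3^(2/3)*7^(1/3)*y/3), y)


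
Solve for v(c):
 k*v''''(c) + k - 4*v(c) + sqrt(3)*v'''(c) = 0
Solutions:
 v(c) = C1*exp(c*Piecewise((-sqrt(-2^(2/3)*3^(1/3)*(k^(-3))^(1/3) + 3/(4*k^2))/2 - sqrt(2^(2/3)*3^(1/3)*(k^(-3))^(1/3) + 3/(2*k^2) + 3*sqrt(3)/(4*k^3*sqrt(-2^(2/3)*3^(1/3)*(k^(-3))^(1/3) + 3/(4*k^2))))/2 - sqrt(3)/(4*k), Eq(1/k, 0)), (-sqrt(2*(sqrt(64/(27*k^3) + 9/(16*k^6)) - 3/(4*k^3))^(1/3) - 8/(3*k*(sqrt(64/(27*k^3) + 9/(16*k^6)) - 3/(4*k^3))^(1/3)) + 3/(4*k^2))/2 - sqrt(-2*(sqrt(64/(27*k^3) + 9/(16*k^6)) - 3/(4*k^3))^(1/3) + 8/(3*k*(sqrt(64/(27*k^3) + 9/(16*k^6)) - 3/(4*k^3))^(1/3)) + 3/(2*k^2) + 3*sqrt(3)/(4*k^3*sqrt(2*(sqrt(64/(27*k^3) + 9/(16*k^6)) - 3/(4*k^3))^(1/3) - 8/(3*k*(sqrt(64/(27*k^3) + 9/(16*k^6)) - 3/(4*k^3))^(1/3)) + 3/(4*k^2))))/2 - sqrt(3)/(4*k), True))) + C2*exp(c*Piecewise((-sqrt(-2^(2/3)*3^(1/3)*(k^(-3))^(1/3) + 3/(4*k^2))/2 + sqrt(2^(2/3)*3^(1/3)*(k^(-3))^(1/3) + 3/(2*k^2) + 3*sqrt(3)/(4*k^3*sqrt(-2^(2/3)*3^(1/3)*(k^(-3))^(1/3) + 3/(4*k^2))))/2 - sqrt(3)/(4*k), Eq(1/k, 0)), (-sqrt(2*(sqrt(64/(27*k^3) + 9/(16*k^6)) - 3/(4*k^3))^(1/3) - 8/(3*k*(sqrt(64/(27*k^3) + 9/(16*k^6)) - 3/(4*k^3))^(1/3)) + 3/(4*k^2))/2 + sqrt(-2*(sqrt(64/(27*k^3) + 9/(16*k^6)) - 3/(4*k^3))^(1/3) + 8/(3*k*(sqrt(64/(27*k^3) + 9/(16*k^6)) - 3/(4*k^3))^(1/3)) + 3/(2*k^2) + 3*sqrt(3)/(4*k^3*sqrt(2*(sqrt(64/(27*k^3) + 9/(16*k^6)) - 3/(4*k^3))^(1/3) - 8/(3*k*(sqrt(64/(27*k^3) + 9/(16*k^6)) - 3/(4*k^3))^(1/3)) + 3/(4*k^2))))/2 - sqrt(3)/(4*k), True))) + C3*exp(c*Piecewise((sqrt(-2^(2/3)*3^(1/3)*(k^(-3))^(1/3) + 3/(4*k^2))/2 - sqrt(2^(2/3)*3^(1/3)*(k^(-3))^(1/3) + 3/(2*k^2) - 3*sqrt(3)/(4*k^3*sqrt(-2^(2/3)*3^(1/3)*(k^(-3))^(1/3) + 3/(4*k^2))))/2 - sqrt(3)/(4*k), Eq(1/k, 0)), (sqrt(2*(sqrt(64/(27*k^3) + 9/(16*k^6)) - 3/(4*k^3))^(1/3) - 8/(3*k*(sqrt(64/(27*k^3) + 9/(16*k^6)) - 3/(4*k^3))^(1/3)) + 3/(4*k^2))/2 - sqrt(-2*(sqrt(64/(27*k^3) + 9/(16*k^6)) - 3/(4*k^3))^(1/3) + 8/(3*k*(sqrt(64/(27*k^3) + 9/(16*k^6)) - 3/(4*k^3))^(1/3)) + 3/(2*k^2) - 3*sqrt(3)/(4*k^3*sqrt(2*(sqrt(64/(27*k^3) + 9/(16*k^6)) - 3/(4*k^3))^(1/3) - 8/(3*k*(sqrt(64/(27*k^3) + 9/(16*k^6)) - 3/(4*k^3))^(1/3)) + 3/(4*k^2))))/2 - sqrt(3)/(4*k), True))) + C4*exp(c*Piecewise((sqrt(-2^(2/3)*3^(1/3)*(k^(-3))^(1/3) + 3/(4*k^2))/2 + sqrt(2^(2/3)*3^(1/3)*(k^(-3))^(1/3) + 3/(2*k^2) - 3*sqrt(3)/(4*k^3*sqrt(-2^(2/3)*3^(1/3)*(k^(-3))^(1/3) + 3/(4*k^2))))/2 - sqrt(3)/(4*k), Eq(1/k, 0)), (sqrt(2*(sqrt(64/(27*k^3) + 9/(16*k^6)) - 3/(4*k^3))^(1/3) - 8/(3*k*(sqrt(64/(27*k^3) + 9/(16*k^6)) - 3/(4*k^3))^(1/3)) + 3/(4*k^2))/2 + sqrt(-2*(sqrt(64/(27*k^3) + 9/(16*k^6)) - 3/(4*k^3))^(1/3) + 8/(3*k*(sqrt(64/(27*k^3) + 9/(16*k^6)) - 3/(4*k^3))^(1/3)) + 3/(2*k^2) - 3*sqrt(3)/(4*k^3*sqrt(2*(sqrt(64/(27*k^3) + 9/(16*k^6)) - 3/(4*k^3))^(1/3) - 8/(3*k*(sqrt(64/(27*k^3) + 9/(16*k^6)) - 3/(4*k^3))^(1/3)) + 3/(4*k^2))))/2 - sqrt(3)/(4*k), True))) + k/4


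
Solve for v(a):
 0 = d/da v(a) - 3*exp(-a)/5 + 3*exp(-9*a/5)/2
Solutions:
 v(a) = C1 - 3*exp(-a)/5 + 5*exp(-9*a/5)/6


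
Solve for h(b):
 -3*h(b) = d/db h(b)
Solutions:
 h(b) = C1*exp(-3*b)


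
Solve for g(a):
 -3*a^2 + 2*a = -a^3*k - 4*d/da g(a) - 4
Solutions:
 g(a) = C1 - a^4*k/16 + a^3/4 - a^2/4 - a


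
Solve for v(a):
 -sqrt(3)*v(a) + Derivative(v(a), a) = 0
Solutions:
 v(a) = C1*exp(sqrt(3)*a)


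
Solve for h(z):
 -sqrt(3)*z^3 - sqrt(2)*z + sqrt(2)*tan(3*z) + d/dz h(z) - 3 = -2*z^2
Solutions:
 h(z) = C1 + sqrt(3)*z^4/4 - 2*z^3/3 + sqrt(2)*z^2/2 + 3*z + sqrt(2)*log(cos(3*z))/3


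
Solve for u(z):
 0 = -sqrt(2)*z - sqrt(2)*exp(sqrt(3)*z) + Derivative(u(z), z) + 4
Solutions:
 u(z) = C1 + sqrt(2)*z^2/2 - 4*z + sqrt(6)*exp(sqrt(3)*z)/3


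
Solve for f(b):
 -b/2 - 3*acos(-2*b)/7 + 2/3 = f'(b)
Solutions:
 f(b) = C1 - b^2/4 - 3*b*acos(-2*b)/7 + 2*b/3 - 3*sqrt(1 - 4*b^2)/14


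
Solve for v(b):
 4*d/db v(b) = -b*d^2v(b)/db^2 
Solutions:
 v(b) = C1 + C2/b^3


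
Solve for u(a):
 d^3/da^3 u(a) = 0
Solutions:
 u(a) = C1 + C2*a + C3*a^2


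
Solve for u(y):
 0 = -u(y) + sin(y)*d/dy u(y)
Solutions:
 u(y) = C1*sqrt(cos(y) - 1)/sqrt(cos(y) + 1)


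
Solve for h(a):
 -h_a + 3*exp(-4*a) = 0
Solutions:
 h(a) = C1 - 3*exp(-4*a)/4


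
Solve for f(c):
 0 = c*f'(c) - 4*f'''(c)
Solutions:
 f(c) = C1 + Integral(C2*airyai(2^(1/3)*c/2) + C3*airybi(2^(1/3)*c/2), c)


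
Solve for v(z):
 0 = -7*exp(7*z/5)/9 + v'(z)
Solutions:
 v(z) = C1 + 5*exp(7*z/5)/9


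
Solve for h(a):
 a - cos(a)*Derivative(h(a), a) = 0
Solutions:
 h(a) = C1 + Integral(a/cos(a), a)


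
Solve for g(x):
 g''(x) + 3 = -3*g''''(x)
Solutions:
 g(x) = C1 + C2*x + C3*sin(sqrt(3)*x/3) + C4*cos(sqrt(3)*x/3) - 3*x^2/2


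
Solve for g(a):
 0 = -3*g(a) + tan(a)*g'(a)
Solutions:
 g(a) = C1*sin(a)^3


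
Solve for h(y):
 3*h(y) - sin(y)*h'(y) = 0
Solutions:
 h(y) = C1*(cos(y) - 1)^(3/2)/(cos(y) + 1)^(3/2)


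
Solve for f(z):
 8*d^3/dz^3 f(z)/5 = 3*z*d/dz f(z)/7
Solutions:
 f(z) = C1 + Integral(C2*airyai(15^(1/3)*7^(2/3)*z/14) + C3*airybi(15^(1/3)*7^(2/3)*z/14), z)


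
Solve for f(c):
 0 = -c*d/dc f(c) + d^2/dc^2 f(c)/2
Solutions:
 f(c) = C1 + C2*erfi(c)


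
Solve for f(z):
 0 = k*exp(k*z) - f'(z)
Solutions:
 f(z) = C1 + exp(k*z)


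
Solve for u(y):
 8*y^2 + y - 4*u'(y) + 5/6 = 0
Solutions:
 u(y) = C1 + 2*y^3/3 + y^2/8 + 5*y/24


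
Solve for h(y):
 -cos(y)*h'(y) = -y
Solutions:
 h(y) = C1 + Integral(y/cos(y), y)


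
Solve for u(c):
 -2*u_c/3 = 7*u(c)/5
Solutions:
 u(c) = C1*exp(-21*c/10)


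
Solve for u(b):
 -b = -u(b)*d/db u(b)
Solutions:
 u(b) = -sqrt(C1 + b^2)
 u(b) = sqrt(C1 + b^2)


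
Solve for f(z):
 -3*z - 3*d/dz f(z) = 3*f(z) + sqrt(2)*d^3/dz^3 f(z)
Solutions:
 f(z) = C1*exp(z*(-2*2^(1/6)/(3*sqrt(2) + 2*sqrt(sqrt(2) + 9/2))^(1/3) + 2^(1/3)*(3*sqrt(2) + 2*sqrt(sqrt(2) + 9/2))^(1/3))/4)*sin(sqrt(3)*z*(18*2^(1/6)/(81*sqrt(2) + 2*sqrt(729*sqrt(2) + 6561/2))^(1/3) + 2^(1/3)*(81*sqrt(2) + 2*sqrt(729*sqrt(2) + 6561/2))^(1/3))/12) + C2*exp(z*(-2*2^(1/6)/(3*sqrt(2) + 2*sqrt(sqrt(2) + 9/2))^(1/3) + 2^(1/3)*(3*sqrt(2) + 2*sqrt(sqrt(2) + 9/2))^(1/3))/4)*cos(sqrt(3)*z*(18*2^(1/6)/(81*sqrt(2) + 2*sqrt(729*sqrt(2) + 6561/2))^(1/3) + 2^(1/3)*(81*sqrt(2) + 2*sqrt(729*sqrt(2) + 6561/2))^(1/3))/12) + C3*exp(z*(-2^(1/3)*(3*sqrt(2) + 2*sqrt(sqrt(2) + 9/2))^(1/3)/2 + 2^(1/6)/(3*sqrt(2) + 2*sqrt(sqrt(2) + 9/2))^(1/3))) - z + 1


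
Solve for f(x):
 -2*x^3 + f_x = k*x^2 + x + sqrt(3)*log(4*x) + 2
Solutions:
 f(x) = C1 + k*x^3/3 + x^4/2 + x^2/2 + sqrt(3)*x*log(x) - sqrt(3)*x + 2*x + 2*sqrt(3)*x*log(2)


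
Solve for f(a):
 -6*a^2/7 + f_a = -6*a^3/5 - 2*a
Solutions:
 f(a) = C1 - 3*a^4/10 + 2*a^3/7 - a^2


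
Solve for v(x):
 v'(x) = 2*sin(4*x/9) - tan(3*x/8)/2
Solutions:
 v(x) = C1 + 4*log(cos(3*x/8))/3 - 9*cos(4*x/9)/2


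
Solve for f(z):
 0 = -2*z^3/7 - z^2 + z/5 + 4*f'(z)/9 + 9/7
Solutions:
 f(z) = C1 + 9*z^4/56 + 3*z^3/4 - 9*z^2/40 - 81*z/28


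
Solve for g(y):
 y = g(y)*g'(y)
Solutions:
 g(y) = -sqrt(C1 + y^2)
 g(y) = sqrt(C1 + y^2)


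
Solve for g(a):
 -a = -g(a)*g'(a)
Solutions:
 g(a) = -sqrt(C1 + a^2)
 g(a) = sqrt(C1 + a^2)


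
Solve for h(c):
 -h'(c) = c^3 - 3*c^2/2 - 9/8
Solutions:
 h(c) = C1 - c^4/4 + c^3/2 + 9*c/8


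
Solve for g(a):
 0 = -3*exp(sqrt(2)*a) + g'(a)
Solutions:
 g(a) = C1 + 3*sqrt(2)*exp(sqrt(2)*a)/2


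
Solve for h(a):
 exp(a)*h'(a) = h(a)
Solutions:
 h(a) = C1*exp(-exp(-a))


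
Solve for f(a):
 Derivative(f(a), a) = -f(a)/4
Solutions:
 f(a) = C1*exp(-a/4)


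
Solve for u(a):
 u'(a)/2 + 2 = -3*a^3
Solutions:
 u(a) = C1 - 3*a^4/2 - 4*a


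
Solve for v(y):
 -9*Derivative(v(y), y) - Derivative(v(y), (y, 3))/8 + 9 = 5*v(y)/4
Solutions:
 v(y) = C1*exp(y*(-12/(5 + sqrt(13849))^(1/3) + (5 + sqrt(13849))^(1/3)/2))*sin(sqrt(3)*y*(12/(5 + sqrt(13849))^(1/3) + (5 + sqrt(13849))^(1/3)/2)) + C2*exp(y*(-12/(5 + sqrt(13849))^(1/3) + (5 + sqrt(13849))^(1/3)/2))*cos(sqrt(3)*y*(12/(5 + sqrt(13849))^(1/3) + (5 + sqrt(13849))^(1/3)/2)) + C3*exp(y*(-(5 + sqrt(13849))^(1/3) + 24/(5 + sqrt(13849))^(1/3))) + 36/5


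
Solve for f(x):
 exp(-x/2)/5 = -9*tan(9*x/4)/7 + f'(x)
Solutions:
 f(x) = C1 + 2*log(tan(9*x/4)^2 + 1)/7 - 2*exp(-x/2)/5


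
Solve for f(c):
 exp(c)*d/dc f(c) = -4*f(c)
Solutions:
 f(c) = C1*exp(4*exp(-c))


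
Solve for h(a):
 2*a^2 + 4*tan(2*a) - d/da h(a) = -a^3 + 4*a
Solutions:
 h(a) = C1 + a^4/4 + 2*a^3/3 - 2*a^2 - 2*log(cos(2*a))


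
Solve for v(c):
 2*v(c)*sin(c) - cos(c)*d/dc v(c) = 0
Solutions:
 v(c) = C1/cos(c)^2


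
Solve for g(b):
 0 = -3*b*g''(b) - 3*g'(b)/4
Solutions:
 g(b) = C1 + C2*b^(3/4)


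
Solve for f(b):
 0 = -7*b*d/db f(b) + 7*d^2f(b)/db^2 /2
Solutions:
 f(b) = C1 + C2*erfi(b)


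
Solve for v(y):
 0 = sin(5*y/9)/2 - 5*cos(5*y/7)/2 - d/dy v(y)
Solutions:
 v(y) = C1 - 7*sin(5*y/7)/2 - 9*cos(5*y/9)/10


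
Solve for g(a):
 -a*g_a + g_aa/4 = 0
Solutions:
 g(a) = C1 + C2*erfi(sqrt(2)*a)


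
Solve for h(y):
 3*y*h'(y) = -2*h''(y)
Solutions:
 h(y) = C1 + C2*erf(sqrt(3)*y/2)


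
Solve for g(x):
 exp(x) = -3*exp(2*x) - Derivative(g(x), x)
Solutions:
 g(x) = C1 - 3*exp(2*x)/2 - exp(x)


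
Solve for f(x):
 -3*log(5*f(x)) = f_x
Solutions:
 Integral(1/(log(_y) + log(5)), (_y, f(x)))/3 = C1 - x


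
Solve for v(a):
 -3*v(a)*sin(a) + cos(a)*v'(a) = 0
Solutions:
 v(a) = C1/cos(a)^3


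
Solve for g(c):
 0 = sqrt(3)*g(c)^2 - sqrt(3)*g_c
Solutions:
 g(c) = -1/(C1 + c)


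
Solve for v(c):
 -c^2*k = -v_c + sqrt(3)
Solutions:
 v(c) = C1 + c^3*k/3 + sqrt(3)*c


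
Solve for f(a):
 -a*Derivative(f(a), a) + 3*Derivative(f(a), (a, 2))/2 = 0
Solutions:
 f(a) = C1 + C2*erfi(sqrt(3)*a/3)


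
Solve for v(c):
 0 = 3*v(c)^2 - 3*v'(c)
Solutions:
 v(c) = -1/(C1 + c)


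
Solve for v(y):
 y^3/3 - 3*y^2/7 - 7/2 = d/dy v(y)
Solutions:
 v(y) = C1 + y^4/12 - y^3/7 - 7*y/2


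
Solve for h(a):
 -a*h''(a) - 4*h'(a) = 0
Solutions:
 h(a) = C1 + C2/a^3


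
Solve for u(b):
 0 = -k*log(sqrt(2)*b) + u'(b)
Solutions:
 u(b) = C1 + b*k*log(b) - b*k + b*k*log(2)/2


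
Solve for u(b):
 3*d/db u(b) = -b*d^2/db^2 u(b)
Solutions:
 u(b) = C1 + C2/b^2


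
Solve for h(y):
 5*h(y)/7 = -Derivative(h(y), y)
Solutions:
 h(y) = C1*exp(-5*y/7)


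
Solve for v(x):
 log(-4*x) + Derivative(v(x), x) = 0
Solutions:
 v(x) = C1 - x*log(-x) + x*(1 - 2*log(2))


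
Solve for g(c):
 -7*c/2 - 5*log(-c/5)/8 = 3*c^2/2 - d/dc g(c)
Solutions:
 g(c) = C1 + c^3/2 + 7*c^2/4 + 5*c*log(-c)/8 + 5*c*(-log(5) - 1)/8


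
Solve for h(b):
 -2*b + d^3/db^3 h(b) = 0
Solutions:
 h(b) = C1 + C2*b + C3*b^2 + b^4/12


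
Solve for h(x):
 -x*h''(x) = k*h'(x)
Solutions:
 h(x) = C1 + x^(1 - re(k))*(C2*sin(log(x)*Abs(im(k))) + C3*cos(log(x)*im(k)))


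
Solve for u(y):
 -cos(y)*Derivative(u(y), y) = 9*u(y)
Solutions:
 u(y) = C1*sqrt(sin(y) - 1)*(sin(y)^4 - 4*sin(y)^3 + 6*sin(y)^2 - 4*sin(y) + 1)/(sqrt(sin(y) + 1)*(sin(y)^4 + 4*sin(y)^3 + 6*sin(y)^2 + 4*sin(y) + 1))


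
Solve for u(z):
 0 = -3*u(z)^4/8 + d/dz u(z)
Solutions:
 u(z) = 2*(-1/(C1 + 9*z))^(1/3)
 u(z) = (-1/(C1 + 3*z))^(1/3)*(-3^(2/3)/3 - 3^(1/6)*I)
 u(z) = (-1/(C1 + 3*z))^(1/3)*(-3^(2/3)/3 + 3^(1/6)*I)


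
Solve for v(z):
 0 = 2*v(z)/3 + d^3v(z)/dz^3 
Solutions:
 v(z) = C3*exp(-2^(1/3)*3^(2/3)*z/3) + (C1*sin(2^(1/3)*3^(1/6)*z/2) + C2*cos(2^(1/3)*3^(1/6)*z/2))*exp(2^(1/3)*3^(2/3)*z/6)


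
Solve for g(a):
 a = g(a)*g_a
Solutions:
 g(a) = -sqrt(C1 + a^2)
 g(a) = sqrt(C1 + a^2)


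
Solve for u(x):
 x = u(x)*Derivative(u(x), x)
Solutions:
 u(x) = -sqrt(C1 + x^2)
 u(x) = sqrt(C1 + x^2)


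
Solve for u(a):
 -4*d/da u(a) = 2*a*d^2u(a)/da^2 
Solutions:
 u(a) = C1 + C2/a


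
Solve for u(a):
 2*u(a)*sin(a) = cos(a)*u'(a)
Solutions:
 u(a) = C1/cos(a)^2


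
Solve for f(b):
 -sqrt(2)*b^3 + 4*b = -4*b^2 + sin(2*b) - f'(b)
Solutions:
 f(b) = C1 + sqrt(2)*b^4/4 - 4*b^3/3 - 2*b^2 - cos(2*b)/2


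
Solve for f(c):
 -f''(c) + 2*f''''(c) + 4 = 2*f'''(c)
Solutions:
 f(c) = C1 + C2*c + C3*exp(c*(1 - sqrt(3))/2) + C4*exp(c*(1 + sqrt(3))/2) + 2*c^2


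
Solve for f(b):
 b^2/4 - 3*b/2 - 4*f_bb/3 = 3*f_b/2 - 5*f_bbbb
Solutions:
 f(b) = C1 + C2*exp(-10^(1/3)*b*(8*10^(1/3)/(sqrt(158905) + 405)^(1/3) + (sqrt(158905) + 405)^(1/3))/60)*sin(10^(1/3)*sqrt(3)*b*(-(sqrt(158905) + 405)^(1/3) + 8*10^(1/3)/(sqrt(158905) + 405)^(1/3))/60) + C3*exp(-10^(1/3)*b*(8*10^(1/3)/(sqrt(158905) + 405)^(1/3) + (sqrt(158905) + 405)^(1/3))/60)*cos(10^(1/3)*sqrt(3)*b*(-(sqrt(158905) + 405)^(1/3) + 8*10^(1/3)/(sqrt(158905) + 405)^(1/3))/60) + C4*exp(10^(1/3)*b*(8*10^(1/3)/(sqrt(158905) + 405)^(1/3) + (sqrt(158905) + 405)^(1/3))/30) + b^3/18 - 35*b^2/54 + 280*b/243


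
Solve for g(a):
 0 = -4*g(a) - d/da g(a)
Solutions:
 g(a) = C1*exp(-4*a)


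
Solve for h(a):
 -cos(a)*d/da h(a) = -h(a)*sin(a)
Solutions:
 h(a) = C1/cos(a)


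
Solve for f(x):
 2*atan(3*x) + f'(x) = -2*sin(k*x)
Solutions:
 f(x) = C1 - 2*x*atan(3*x) - 2*Piecewise((-cos(k*x)/k, Ne(k, 0)), (0, True)) + log(9*x^2 + 1)/3


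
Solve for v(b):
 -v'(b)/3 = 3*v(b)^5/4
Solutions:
 v(b) = -I*(1/(C1 + 9*b))^(1/4)
 v(b) = I*(1/(C1 + 9*b))^(1/4)
 v(b) = -(1/(C1 + 9*b))^(1/4)
 v(b) = (1/(C1 + 9*b))^(1/4)


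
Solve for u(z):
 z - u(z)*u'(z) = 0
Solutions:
 u(z) = -sqrt(C1 + z^2)
 u(z) = sqrt(C1 + z^2)


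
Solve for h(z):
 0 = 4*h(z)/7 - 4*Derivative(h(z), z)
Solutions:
 h(z) = C1*exp(z/7)


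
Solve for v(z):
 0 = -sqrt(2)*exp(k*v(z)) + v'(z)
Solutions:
 v(z) = Piecewise((log(-1/(C1*k + sqrt(2)*k*z))/k, Ne(k, 0)), (nan, True))
 v(z) = Piecewise((C1 + sqrt(2)*z, Eq(k, 0)), (nan, True))


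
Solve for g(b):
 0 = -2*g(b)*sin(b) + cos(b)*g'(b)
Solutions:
 g(b) = C1/cos(b)^2


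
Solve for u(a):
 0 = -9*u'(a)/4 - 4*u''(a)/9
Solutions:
 u(a) = C1 + C2*exp(-81*a/16)


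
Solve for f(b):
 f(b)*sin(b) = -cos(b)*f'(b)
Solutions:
 f(b) = C1*cos(b)


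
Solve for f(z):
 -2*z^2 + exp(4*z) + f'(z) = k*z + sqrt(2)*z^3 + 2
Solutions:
 f(z) = C1 + k*z^2/2 + sqrt(2)*z^4/4 + 2*z^3/3 + 2*z - exp(4*z)/4


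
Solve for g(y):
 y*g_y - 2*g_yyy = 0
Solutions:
 g(y) = C1 + Integral(C2*airyai(2^(2/3)*y/2) + C3*airybi(2^(2/3)*y/2), y)


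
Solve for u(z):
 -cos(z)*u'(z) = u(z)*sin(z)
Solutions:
 u(z) = C1*cos(z)


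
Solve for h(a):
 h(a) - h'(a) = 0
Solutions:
 h(a) = C1*exp(a)


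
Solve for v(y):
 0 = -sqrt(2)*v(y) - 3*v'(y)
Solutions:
 v(y) = C1*exp(-sqrt(2)*y/3)


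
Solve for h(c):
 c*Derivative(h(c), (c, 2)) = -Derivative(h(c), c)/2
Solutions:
 h(c) = C1 + C2*sqrt(c)


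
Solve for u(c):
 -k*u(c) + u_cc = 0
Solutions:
 u(c) = C1*exp(-c*sqrt(k)) + C2*exp(c*sqrt(k))


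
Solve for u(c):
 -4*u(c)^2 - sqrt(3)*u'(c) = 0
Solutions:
 u(c) = 3/(C1 + 4*sqrt(3)*c)


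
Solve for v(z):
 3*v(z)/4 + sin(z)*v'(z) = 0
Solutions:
 v(z) = C1*(cos(z) + 1)^(3/8)/(cos(z) - 1)^(3/8)


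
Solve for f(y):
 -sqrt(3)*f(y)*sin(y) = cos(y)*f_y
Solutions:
 f(y) = C1*cos(y)^(sqrt(3))


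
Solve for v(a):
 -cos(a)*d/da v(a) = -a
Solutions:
 v(a) = C1 + Integral(a/cos(a), a)


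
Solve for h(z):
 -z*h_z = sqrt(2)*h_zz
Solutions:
 h(z) = C1 + C2*erf(2^(1/4)*z/2)


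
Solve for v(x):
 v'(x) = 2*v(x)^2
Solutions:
 v(x) = -1/(C1 + 2*x)


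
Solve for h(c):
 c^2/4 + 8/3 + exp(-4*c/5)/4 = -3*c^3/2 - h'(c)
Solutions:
 h(c) = C1 - 3*c^4/8 - c^3/12 - 8*c/3 + 5*exp(-4*c/5)/16


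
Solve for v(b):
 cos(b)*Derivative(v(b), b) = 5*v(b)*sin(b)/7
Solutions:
 v(b) = C1/cos(b)^(5/7)


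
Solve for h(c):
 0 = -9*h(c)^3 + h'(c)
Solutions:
 h(c) = -sqrt(2)*sqrt(-1/(C1 + 9*c))/2
 h(c) = sqrt(2)*sqrt(-1/(C1 + 9*c))/2


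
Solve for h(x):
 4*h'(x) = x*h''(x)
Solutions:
 h(x) = C1 + C2*x^5


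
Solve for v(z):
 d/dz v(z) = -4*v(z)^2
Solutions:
 v(z) = 1/(C1 + 4*z)


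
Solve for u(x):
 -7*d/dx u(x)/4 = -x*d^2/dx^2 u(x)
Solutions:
 u(x) = C1 + C2*x^(11/4)


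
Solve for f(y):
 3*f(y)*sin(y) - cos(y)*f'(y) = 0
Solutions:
 f(y) = C1/cos(y)^3


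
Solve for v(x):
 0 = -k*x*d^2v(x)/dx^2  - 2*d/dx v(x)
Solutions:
 v(x) = C1 + x^(((re(k) - 2)*re(k) + im(k)^2)/(re(k)^2 + im(k)^2))*(C2*sin(2*log(x)*Abs(im(k))/(re(k)^2 + im(k)^2)) + C3*cos(2*log(x)*im(k)/(re(k)^2 + im(k)^2)))


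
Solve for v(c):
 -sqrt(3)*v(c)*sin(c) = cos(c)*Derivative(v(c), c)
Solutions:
 v(c) = C1*cos(c)^(sqrt(3))


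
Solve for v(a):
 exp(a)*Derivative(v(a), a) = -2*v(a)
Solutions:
 v(a) = C1*exp(2*exp(-a))


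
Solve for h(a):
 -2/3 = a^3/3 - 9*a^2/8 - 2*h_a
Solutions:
 h(a) = C1 + a^4/24 - 3*a^3/16 + a/3


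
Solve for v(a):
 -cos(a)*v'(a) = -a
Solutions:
 v(a) = C1 + Integral(a/cos(a), a)


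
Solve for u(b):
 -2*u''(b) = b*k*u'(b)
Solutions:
 u(b) = Piecewise((-sqrt(pi)*C1*erf(b*sqrt(k)/2)/sqrt(k) - C2, (k > 0) | (k < 0)), (-C1*b - C2, True))


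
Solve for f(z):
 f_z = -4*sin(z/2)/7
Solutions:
 f(z) = C1 + 8*cos(z/2)/7


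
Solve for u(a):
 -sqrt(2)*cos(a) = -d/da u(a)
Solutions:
 u(a) = C1 + sqrt(2)*sin(a)


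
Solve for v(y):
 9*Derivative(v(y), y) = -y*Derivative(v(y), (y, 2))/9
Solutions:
 v(y) = C1 + C2/y^80


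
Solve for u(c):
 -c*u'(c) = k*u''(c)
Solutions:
 u(c) = C1 + C2*sqrt(k)*erf(sqrt(2)*c*sqrt(1/k)/2)


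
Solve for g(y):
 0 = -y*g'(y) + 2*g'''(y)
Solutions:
 g(y) = C1 + Integral(C2*airyai(2^(2/3)*y/2) + C3*airybi(2^(2/3)*y/2), y)


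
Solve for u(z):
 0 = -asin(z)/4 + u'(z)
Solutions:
 u(z) = C1 + z*asin(z)/4 + sqrt(1 - z^2)/4


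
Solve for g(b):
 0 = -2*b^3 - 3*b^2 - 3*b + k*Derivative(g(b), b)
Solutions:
 g(b) = C1 + b^4/(2*k) + b^3/k + 3*b^2/(2*k)


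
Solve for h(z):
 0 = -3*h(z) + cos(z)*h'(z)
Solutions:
 h(z) = C1*(sin(z) + 1)^(3/2)/(sin(z) - 1)^(3/2)


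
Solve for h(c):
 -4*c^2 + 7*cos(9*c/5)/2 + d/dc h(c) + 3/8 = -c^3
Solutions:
 h(c) = C1 - c^4/4 + 4*c^3/3 - 3*c/8 - 35*sin(9*c/5)/18


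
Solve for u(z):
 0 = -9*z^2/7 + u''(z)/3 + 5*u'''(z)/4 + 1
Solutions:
 u(z) = C1 + C2*z + C3*exp(-4*z/15) + 9*z^4/28 - 135*z^3/28 + 5907*z^2/112


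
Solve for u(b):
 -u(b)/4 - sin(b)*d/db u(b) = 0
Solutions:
 u(b) = C1*(cos(b) + 1)^(1/8)/(cos(b) - 1)^(1/8)


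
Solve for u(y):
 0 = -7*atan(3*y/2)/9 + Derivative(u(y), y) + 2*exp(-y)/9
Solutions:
 u(y) = C1 + 7*y*atan(3*y/2)/9 - 7*log(9*y^2 + 4)/27 + 2*exp(-y)/9


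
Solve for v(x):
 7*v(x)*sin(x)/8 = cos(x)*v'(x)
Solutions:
 v(x) = C1/cos(x)^(7/8)


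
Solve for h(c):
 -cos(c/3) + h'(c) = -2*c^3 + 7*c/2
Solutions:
 h(c) = C1 - c^4/2 + 7*c^2/4 + 3*sin(c/3)


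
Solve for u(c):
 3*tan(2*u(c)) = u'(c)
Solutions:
 u(c) = -asin(C1*exp(6*c))/2 + pi/2
 u(c) = asin(C1*exp(6*c))/2


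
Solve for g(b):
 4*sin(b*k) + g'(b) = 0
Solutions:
 g(b) = C1 + 4*cos(b*k)/k


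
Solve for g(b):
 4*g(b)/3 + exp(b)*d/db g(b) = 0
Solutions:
 g(b) = C1*exp(4*exp(-b)/3)


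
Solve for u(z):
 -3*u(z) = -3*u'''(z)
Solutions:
 u(z) = C3*exp(z) + (C1*sin(sqrt(3)*z/2) + C2*cos(sqrt(3)*z/2))*exp(-z/2)


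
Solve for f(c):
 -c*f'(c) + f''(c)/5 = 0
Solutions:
 f(c) = C1 + C2*erfi(sqrt(10)*c/2)


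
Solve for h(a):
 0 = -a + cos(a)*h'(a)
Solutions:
 h(a) = C1 + Integral(a/cos(a), a)


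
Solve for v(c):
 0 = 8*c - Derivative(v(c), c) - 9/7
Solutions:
 v(c) = C1 + 4*c^2 - 9*c/7


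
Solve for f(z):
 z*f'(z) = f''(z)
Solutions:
 f(z) = C1 + C2*erfi(sqrt(2)*z/2)


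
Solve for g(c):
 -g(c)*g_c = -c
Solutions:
 g(c) = -sqrt(C1 + c^2)
 g(c) = sqrt(C1 + c^2)


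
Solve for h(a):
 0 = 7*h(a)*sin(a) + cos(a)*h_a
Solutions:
 h(a) = C1*cos(a)^7


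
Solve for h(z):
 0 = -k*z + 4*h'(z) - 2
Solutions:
 h(z) = C1 + k*z^2/8 + z/2


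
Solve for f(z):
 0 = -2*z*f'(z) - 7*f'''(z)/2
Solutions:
 f(z) = C1 + Integral(C2*airyai(-14^(2/3)*z/7) + C3*airybi(-14^(2/3)*z/7), z)


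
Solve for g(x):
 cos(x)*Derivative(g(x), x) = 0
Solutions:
 g(x) = C1


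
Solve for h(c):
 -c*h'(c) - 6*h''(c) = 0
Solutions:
 h(c) = C1 + C2*erf(sqrt(3)*c/6)


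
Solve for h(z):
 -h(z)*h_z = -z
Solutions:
 h(z) = -sqrt(C1 + z^2)
 h(z) = sqrt(C1 + z^2)


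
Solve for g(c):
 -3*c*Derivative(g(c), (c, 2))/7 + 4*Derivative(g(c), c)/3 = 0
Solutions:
 g(c) = C1 + C2*c^(37/9)


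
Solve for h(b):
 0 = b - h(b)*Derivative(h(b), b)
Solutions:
 h(b) = -sqrt(C1 + b^2)
 h(b) = sqrt(C1 + b^2)


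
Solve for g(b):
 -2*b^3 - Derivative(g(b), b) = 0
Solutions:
 g(b) = C1 - b^4/2


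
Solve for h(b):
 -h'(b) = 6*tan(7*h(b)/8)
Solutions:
 h(b) = -8*asin(C1*exp(-21*b/4))/7 + 8*pi/7
 h(b) = 8*asin(C1*exp(-21*b/4))/7


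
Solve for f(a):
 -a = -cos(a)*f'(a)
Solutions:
 f(a) = C1 + Integral(a/cos(a), a)


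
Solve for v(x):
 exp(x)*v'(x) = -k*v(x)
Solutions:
 v(x) = C1*exp(k*exp(-x))


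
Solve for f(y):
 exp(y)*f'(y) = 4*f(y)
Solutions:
 f(y) = C1*exp(-4*exp(-y))


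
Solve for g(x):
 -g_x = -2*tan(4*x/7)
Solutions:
 g(x) = C1 - 7*log(cos(4*x/7))/2


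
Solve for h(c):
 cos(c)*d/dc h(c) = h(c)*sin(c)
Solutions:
 h(c) = C1/cos(c)


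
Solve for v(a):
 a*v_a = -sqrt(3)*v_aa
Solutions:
 v(a) = C1 + C2*erf(sqrt(2)*3^(3/4)*a/6)


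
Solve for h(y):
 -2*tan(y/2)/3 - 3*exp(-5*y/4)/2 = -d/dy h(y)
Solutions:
 h(y) = C1 + 2*log(tan(y/2)^2 + 1)/3 - 6*exp(-5*y/4)/5


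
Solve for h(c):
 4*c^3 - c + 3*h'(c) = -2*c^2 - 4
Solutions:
 h(c) = C1 - c^4/3 - 2*c^3/9 + c^2/6 - 4*c/3


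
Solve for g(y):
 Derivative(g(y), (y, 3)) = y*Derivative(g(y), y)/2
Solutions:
 g(y) = C1 + Integral(C2*airyai(2^(2/3)*y/2) + C3*airybi(2^(2/3)*y/2), y)


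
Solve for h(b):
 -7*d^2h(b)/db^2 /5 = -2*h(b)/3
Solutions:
 h(b) = C1*exp(-sqrt(210)*b/21) + C2*exp(sqrt(210)*b/21)


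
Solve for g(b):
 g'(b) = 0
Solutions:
 g(b) = C1


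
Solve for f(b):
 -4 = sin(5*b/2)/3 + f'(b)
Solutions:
 f(b) = C1 - 4*b + 2*cos(5*b/2)/15


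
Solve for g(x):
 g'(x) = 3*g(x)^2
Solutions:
 g(x) = -1/(C1 + 3*x)


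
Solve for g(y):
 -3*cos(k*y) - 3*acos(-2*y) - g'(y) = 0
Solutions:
 g(y) = C1 - 3*y*acos(-2*y) - 3*sqrt(1 - 4*y^2)/2 - 3*Piecewise((sin(k*y)/k, Ne(k, 0)), (y, True))


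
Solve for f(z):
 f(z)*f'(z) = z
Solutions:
 f(z) = -sqrt(C1 + z^2)
 f(z) = sqrt(C1 + z^2)


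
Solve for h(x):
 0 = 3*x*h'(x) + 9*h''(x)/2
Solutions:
 h(x) = C1 + C2*erf(sqrt(3)*x/3)


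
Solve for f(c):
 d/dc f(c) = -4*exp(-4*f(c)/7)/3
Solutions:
 f(c) = 7*log(-I*(C1 - 16*c/21)^(1/4))
 f(c) = 7*log(I*(C1 - 16*c/21)^(1/4))
 f(c) = 7*log(-(C1 - 16*c/21)^(1/4))
 f(c) = 7*log(C1 - 16*c/21)/4


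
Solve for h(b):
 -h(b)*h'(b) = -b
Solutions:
 h(b) = -sqrt(C1 + b^2)
 h(b) = sqrt(C1 + b^2)


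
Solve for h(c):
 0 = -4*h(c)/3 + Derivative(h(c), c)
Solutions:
 h(c) = C1*exp(4*c/3)


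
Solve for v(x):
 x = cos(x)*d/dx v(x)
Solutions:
 v(x) = C1 + Integral(x/cos(x), x)


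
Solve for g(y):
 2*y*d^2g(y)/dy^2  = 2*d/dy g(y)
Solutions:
 g(y) = C1 + C2*y^2


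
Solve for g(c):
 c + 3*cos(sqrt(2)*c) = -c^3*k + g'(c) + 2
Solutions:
 g(c) = C1 + c^4*k/4 + c^2/2 - 2*c + 3*sqrt(2)*sin(sqrt(2)*c)/2


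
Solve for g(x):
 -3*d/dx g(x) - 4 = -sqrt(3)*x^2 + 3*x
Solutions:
 g(x) = C1 + sqrt(3)*x^3/9 - x^2/2 - 4*x/3


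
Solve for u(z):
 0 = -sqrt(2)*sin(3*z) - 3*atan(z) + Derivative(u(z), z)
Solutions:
 u(z) = C1 + 3*z*atan(z) - 3*log(z^2 + 1)/2 - sqrt(2)*cos(3*z)/3


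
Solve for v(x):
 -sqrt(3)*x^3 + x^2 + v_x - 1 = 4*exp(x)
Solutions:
 v(x) = C1 + sqrt(3)*x^4/4 - x^3/3 + x + 4*exp(x)


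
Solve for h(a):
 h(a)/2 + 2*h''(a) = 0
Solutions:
 h(a) = C1*sin(a/2) + C2*cos(a/2)


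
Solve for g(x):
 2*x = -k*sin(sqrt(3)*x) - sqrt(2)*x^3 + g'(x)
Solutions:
 g(x) = C1 - sqrt(3)*k*cos(sqrt(3)*x)/3 + sqrt(2)*x^4/4 + x^2


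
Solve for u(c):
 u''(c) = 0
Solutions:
 u(c) = C1 + C2*c


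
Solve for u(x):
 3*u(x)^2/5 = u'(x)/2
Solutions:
 u(x) = -5/(C1 + 6*x)


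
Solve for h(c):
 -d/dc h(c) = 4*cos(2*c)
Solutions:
 h(c) = C1 - 2*sin(2*c)


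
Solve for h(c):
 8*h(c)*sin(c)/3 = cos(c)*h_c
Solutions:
 h(c) = C1/cos(c)^(8/3)


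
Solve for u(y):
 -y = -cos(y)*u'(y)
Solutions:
 u(y) = C1 + Integral(y/cos(y), y)


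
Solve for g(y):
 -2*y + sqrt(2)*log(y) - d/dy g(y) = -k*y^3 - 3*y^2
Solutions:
 g(y) = C1 + k*y^4/4 + y^3 - y^2 + sqrt(2)*y*log(y) - sqrt(2)*y


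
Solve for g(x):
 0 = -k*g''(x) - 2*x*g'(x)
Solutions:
 g(x) = C1 + C2*sqrt(k)*erf(x*sqrt(1/k))


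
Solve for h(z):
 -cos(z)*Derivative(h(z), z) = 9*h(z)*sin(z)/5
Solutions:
 h(z) = C1*cos(z)^(9/5)


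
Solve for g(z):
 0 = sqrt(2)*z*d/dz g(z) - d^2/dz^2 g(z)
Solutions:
 g(z) = C1 + C2*erfi(2^(3/4)*z/2)


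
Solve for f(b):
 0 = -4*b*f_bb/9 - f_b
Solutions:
 f(b) = C1 + C2/b^(5/4)


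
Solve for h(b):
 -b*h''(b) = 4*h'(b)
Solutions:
 h(b) = C1 + C2/b^3


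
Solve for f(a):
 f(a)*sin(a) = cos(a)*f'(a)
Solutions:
 f(a) = C1/cos(a)


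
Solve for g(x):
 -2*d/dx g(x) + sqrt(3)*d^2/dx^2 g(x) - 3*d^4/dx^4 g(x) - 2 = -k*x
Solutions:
 g(x) = C1 + C2*exp(x*(sqrt(3)/(sqrt(3)*sqrt(27 - sqrt(3)) + 9)^(1/3) + (sqrt(3)*sqrt(27 - sqrt(3)) + 9)^(1/3))/6)*sin(x*(-sqrt(3)*(sqrt(3)*sqrt(27 - sqrt(3)) + 9)^(1/3) + 3/(sqrt(3)*sqrt(27 - sqrt(3)) + 9)^(1/3))/6) + C3*exp(x*(sqrt(3)/(sqrt(3)*sqrt(27 - sqrt(3)) + 9)^(1/3) + (sqrt(3)*sqrt(27 - sqrt(3)) + 9)^(1/3))/6)*cos(x*(-sqrt(3)*(sqrt(3)*sqrt(27 - sqrt(3)) + 9)^(1/3) + 3/(sqrt(3)*sqrt(27 - sqrt(3)) + 9)^(1/3))/6) + C4*exp(-x*(sqrt(3)/(sqrt(3)*sqrt(27 - sqrt(3)) + 9)^(1/3) + (sqrt(3)*sqrt(27 - sqrt(3)) + 9)^(1/3))/3) + k*x^2/4 + sqrt(3)*k*x/4 - x


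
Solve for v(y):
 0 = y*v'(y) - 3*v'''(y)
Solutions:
 v(y) = C1 + Integral(C2*airyai(3^(2/3)*y/3) + C3*airybi(3^(2/3)*y/3), y)


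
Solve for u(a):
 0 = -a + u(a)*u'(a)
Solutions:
 u(a) = -sqrt(C1 + a^2)
 u(a) = sqrt(C1 + a^2)


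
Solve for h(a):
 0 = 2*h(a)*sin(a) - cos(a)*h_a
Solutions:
 h(a) = C1/cos(a)^2


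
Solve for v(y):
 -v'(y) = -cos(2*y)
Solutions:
 v(y) = C1 + sin(2*y)/2


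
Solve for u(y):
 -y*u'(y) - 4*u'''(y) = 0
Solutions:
 u(y) = C1 + Integral(C2*airyai(-2^(1/3)*y/2) + C3*airybi(-2^(1/3)*y/2), y)


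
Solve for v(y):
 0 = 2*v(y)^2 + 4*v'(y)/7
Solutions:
 v(y) = 2/(C1 + 7*y)


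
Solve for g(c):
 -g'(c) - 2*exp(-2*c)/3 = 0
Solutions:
 g(c) = C1 + exp(-2*c)/3


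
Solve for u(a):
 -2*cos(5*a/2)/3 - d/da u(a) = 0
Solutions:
 u(a) = C1 - 4*sin(5*a/2)/15


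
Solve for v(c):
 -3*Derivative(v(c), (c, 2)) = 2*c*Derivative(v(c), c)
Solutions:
 v(c) = C1 + C2*erf(sqrt(3)*c/3)


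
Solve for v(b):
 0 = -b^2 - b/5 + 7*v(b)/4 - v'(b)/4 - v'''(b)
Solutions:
 v(b) = C1*exp(3^(1/3)*b*(-(63 + 2*sqrt(993))^(1/3) + 3^(1/3)/(63 + 2*sqrt(993))^(1/3))/12)*sin(3^(1/6)*b*(3/(63 + 2*sqrt(993))^(1/3) + 3^(2/3)*(63 + 2*sqrt(993))^(1/3))/12) + C2*exp(3^(1/3)*b*(-(63 + 2*sqrt(993))^(1/3) + 3^(1/3)/(63 + 2*sqrt(993))^(1/3))/12)*cos(3^(1/6)*b*(3/(63 + 2*sqrt(993))^(1/3) + 3^(2/3)*(63 + 2*sqrt(993))^(1/3))/12) + C3*exp(-3^(1/3)*b*(-(63 + 2*sqrt(993))^(1/3) + 3^(1/3)/(63 + 2*sqrt(993))^(1/3))/6) + 4*b^2/7 + 68*b/245 + 68/1715


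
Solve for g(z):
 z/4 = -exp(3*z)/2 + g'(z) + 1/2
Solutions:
 g(z) = C1 + z^2/8 - z/2 + exp(3*z)/6


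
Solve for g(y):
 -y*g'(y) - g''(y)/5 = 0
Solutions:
 g(y) = C1 + C2*erf(sqrt(10)*y/2)


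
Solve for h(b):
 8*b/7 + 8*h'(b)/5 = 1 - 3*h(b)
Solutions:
 h(b) = C1*exp(-15*b/8) - 8*b/21 + 169/315
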